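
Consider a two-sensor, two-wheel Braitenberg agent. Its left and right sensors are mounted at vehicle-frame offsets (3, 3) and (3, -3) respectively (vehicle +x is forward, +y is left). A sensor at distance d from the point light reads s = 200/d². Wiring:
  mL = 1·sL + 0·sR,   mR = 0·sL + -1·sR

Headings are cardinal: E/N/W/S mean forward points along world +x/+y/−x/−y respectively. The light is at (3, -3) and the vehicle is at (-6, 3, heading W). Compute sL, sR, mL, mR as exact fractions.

left sensor world pos  = (-9, 0); dL² = 153
right sensor world pos = (-9, 6); dR² = 225
sL = 200/153 = 200/153
sR = 200/225 = 8/9
mL = 1·sL + 0·sR = 200/153
mR = 0·sL + -1·sR = -8/9

200/153 8/9 200/153 -8/9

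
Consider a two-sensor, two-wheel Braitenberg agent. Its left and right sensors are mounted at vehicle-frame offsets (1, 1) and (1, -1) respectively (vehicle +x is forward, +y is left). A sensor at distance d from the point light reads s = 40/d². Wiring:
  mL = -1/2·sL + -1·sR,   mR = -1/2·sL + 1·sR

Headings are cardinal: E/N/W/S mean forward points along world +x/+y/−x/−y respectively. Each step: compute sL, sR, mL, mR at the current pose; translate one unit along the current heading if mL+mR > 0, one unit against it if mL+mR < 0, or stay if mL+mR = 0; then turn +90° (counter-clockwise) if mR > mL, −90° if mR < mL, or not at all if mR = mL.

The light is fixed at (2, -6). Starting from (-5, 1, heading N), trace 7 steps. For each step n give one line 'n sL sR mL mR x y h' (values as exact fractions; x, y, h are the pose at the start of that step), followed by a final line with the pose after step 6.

0 5/16 2/5 -89/160 39/160 -5 1 N
1 40/89 40/113 -5820/10057 1300/10057 -5 0 W
2 4/5 20/37 -174/185 26/185 -4 0 S
3 40/89 40/61 -4780/5429 2340/5429 -4 1 E
4 5/16 2/5 -89/160 39/160 -5 1 N
5 40/89 40/113 -5820/10057 1300/10057 -5 0 W
6 4/5 20/37 -174/185 26/185 -4 0 S
final -4 1 E

n=0: pose=(-5,1,N); sL=5/16, sR=2/5; mL=-89/160, mR=39/160; mL+mR=-5/16 → advance -1; mR−mL=4/5 → turn +1·90°
n=1: pose=(-5,0,W); sL=40/89, sR=40/113; mL=-5820/10057, mR=1300/10057; mL+mR=-40/89 → advance -1; mR−mL=80/113 → turn +1·90°
n=2: pose=(-4,0,S); sL=4/5, sR=20/37; mL=-174/185, mR=26/185; mL+mR=-4/5 → advance -1; mR−mL=40/37 → turn +1·90°
n=3: pose=(-4,1,E); sL=40/89, sR=40/61; mL=-4780/5429, mR=2340/5429; mL+mR=-40/89 → advance -1; mR−mL=80/61 → turn +1·90°
n=4: pose=(-5,1,N); sL=5/16, sR=2/5; mL=-89/160, mR=39/160; mL+mR=-5/16 → advance -1; mR−mL=4/5 → turn +1·90°
n=5: pose=(-5,0,W); sL=40/89, sR=40/113; mL=-5820/10057, mR=1300/10057; mL+mR=-40/89 → advance -1; mR−mL=80/113 → turn +1·90°
n=6: pose=(-4,0,S); sL=4/5, sR=20/37; mL=-174/185, mR=26/185; mL+mR=-4/5 → advance -1; mR−mL=40/37 → turn +1·90°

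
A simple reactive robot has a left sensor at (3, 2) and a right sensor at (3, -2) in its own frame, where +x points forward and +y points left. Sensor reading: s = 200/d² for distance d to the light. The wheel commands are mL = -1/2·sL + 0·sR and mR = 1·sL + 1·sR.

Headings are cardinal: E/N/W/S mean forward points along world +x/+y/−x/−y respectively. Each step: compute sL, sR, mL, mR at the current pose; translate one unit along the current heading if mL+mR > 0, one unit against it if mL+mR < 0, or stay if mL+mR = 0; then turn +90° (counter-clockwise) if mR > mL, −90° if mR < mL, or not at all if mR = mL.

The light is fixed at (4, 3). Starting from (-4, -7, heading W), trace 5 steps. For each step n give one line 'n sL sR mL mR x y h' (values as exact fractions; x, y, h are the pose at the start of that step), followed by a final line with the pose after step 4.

0 40/53 40/37 -20/53 3600/1961 -4 -7 W
1 100/109 20/29 -50/109 5080/3161 -5 -7 S
2 200/117 40/41 -100/117 12880/4797 -5 -8 E
3 50/41 2 -25/41 132/41 -4 -8 N
4 40/53 40/37 -20/53 3600/1961 -4 -7 W
final -5 -7 S

n=0: pose=(-4,-7,W); sL=40/53, sR=40/37; mL=-20/53, mR=3600/1961; mL+mR=2860/1961 → advance +1; mR−mL=4340/1961 → turn +1·90°
n=1: pose=(-5,-7,S); sL=100/109, sR=20/29; mL=-50/109, mR=5080/3161; mL+mR=3630/3161 → advance +1; mR−mL=6530/3161 → turn +1·90°
n=2: pose=(-5,-8,E); sL=200/117, sR=40/41; mL=-100/117, mR=12880/4797; mL+mR=8780/4797 → advance +1; mR−mL=5660/1599 → turn +1·90°
n=3: pose=(-4,-8,N); sL=50/41, sR=2; mL=-25/41, mR=132/41; mL+mR=107/41 → advance +1; mR−mL=157/41 → turn +1·90°
n=4: pose=(-4,-7,W); sL=40/53, sR=40/37; mL=-20/53, mR=3600/1961; mL+mR=2860/1961 → advance +1; mR−mL=4340/1961 → turn +1·90°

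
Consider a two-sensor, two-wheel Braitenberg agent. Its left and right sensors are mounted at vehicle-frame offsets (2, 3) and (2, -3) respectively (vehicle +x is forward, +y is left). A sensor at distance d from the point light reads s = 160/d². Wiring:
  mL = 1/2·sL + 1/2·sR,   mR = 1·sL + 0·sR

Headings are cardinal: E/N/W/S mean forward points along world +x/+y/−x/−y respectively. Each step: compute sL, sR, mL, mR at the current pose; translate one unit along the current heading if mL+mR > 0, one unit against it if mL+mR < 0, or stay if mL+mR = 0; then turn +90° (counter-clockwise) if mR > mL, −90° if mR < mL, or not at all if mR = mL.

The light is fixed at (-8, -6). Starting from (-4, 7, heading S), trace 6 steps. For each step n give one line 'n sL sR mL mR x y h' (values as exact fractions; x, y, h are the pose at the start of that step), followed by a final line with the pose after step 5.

n=0: pose=(-4,7,S); sL=16/17, sR=80/61; mL=1168/1037, mR=16/17; mL+mR=2144/1037 → advance +1; mR−mL=-192/1037 → turn -1·90°
n=1: pose=(-4,6,W); sL=32/17, sR=160/229; mL=5024/3893, mR=32/17; mL+mR=12352/3893 → advance +1; mR−mL=2304/3893 → turn +1·90°
n=2: pose=(-5,6,S); sL=20/17, sR=8/5; mL=118/85, mR=20/17; mL+mR=218/85 → advance +1; mR−mL=-18/85 → turn -1·90°
n=3: pose=(-5,5,W); sL=32/13, sR=160/197; mL=4192/2561, mR=32/13; mL+mR=10496/2561 → advance +1; mR−mL=2112/2561 → turn +1·90°
n=4: pose=(-6,5,S); sL=80/53, sR=80/41; mL=3760/2173, mR=80/53; mL+mR=7040/2173 → advance +1; mR−mL=-480/2173 → turn -1·90°
n=5: pose=(-6,4,W); sL=160/49, sR=160/169; mL=17440/8281, mR=160/49; mL+mR=44480/8281 → advance +1; mR−mL=9600/8281 → turn +1·90°

0 16/17 80/61 1168/1037 16/17 -4 7 S
1 32/17 160/229 5024/3893 32/17 -4 6 W
2 20/17 8/5 118/85 20/17 -5 6 S
3 32/13 160/197 4192/2561 32/13 -5 5 W
4 80/53 80/41 3760/2173 80/53 -6 5 S
5 160/49 160/169 17440/8281 160/49 -6 4 W
final -7 4 S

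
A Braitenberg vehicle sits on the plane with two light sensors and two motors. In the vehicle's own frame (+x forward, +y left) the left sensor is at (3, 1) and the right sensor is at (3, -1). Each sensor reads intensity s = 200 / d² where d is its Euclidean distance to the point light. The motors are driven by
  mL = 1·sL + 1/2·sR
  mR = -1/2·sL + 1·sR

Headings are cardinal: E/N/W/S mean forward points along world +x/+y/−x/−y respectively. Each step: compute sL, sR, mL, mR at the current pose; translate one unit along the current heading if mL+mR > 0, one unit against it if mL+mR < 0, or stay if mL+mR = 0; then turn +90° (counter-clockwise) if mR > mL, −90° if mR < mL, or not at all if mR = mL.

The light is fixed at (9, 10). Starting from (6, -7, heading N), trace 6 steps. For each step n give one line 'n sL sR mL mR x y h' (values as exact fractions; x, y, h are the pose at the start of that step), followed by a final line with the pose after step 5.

0 50/53 1 153/106 28/53 6 -7 N
1 8/9 200/289 3212/2601 644/2601 6 -6 E
2 100/181 20/37 5510/6697 1770/6697 7 -6 S
3 200/349 200/281 91100/98069 41700/98069 7 -7 W
4 50/53 1 153/106 28/53 6 -7 N
5 8/9 200/289 3212/2601 644/2601 6 -6 E
final 7 -6 S

n=0: pose=(6,-7,N); sL=50/53, sR=1; mL=153/106, mR=28/53; mL+mR=209/106 → advance +1; mR−mL=-97/106 → turn -1·90°
n=1: pose=(6,-6,E); sL=8/9, sR=200/289; mL=3212/2601, mR=644/2601; mL+mR=3856/2601 → advance +1; mR−mL=-856/867 → turn -1·90°
n=2: pose=(7,-6,S); sL=100/181, sR=20/37; mL=5510/6697, mR=1770/6697; mL+mR=7280/6697 → advance +1; mR−mL=-3740/6697 → turn -1·90°
n=3: pose=(7,-7,W); sL=200/349, sR=200/281; mL=91100/98069, mR=41700/98069; mL+mR=132800/98069 → advance +1; mR−mL=-49400/98069 → turn -1·90°
n=4: pose=(6,-7,N); sL=50/53, sR=1; mL=153/106, mR=28/53; mL+mR=209/106 → advance +1; mR−mL=-97/106 → turn -1·90°
n=5: pose=(6,-6,E); sL=8/9, sR=200/289; mL=3212/2601, mR=644/2601; mL+mR=3856/2601 → advance +1; mR−mL=-856/867 → turn -1·90°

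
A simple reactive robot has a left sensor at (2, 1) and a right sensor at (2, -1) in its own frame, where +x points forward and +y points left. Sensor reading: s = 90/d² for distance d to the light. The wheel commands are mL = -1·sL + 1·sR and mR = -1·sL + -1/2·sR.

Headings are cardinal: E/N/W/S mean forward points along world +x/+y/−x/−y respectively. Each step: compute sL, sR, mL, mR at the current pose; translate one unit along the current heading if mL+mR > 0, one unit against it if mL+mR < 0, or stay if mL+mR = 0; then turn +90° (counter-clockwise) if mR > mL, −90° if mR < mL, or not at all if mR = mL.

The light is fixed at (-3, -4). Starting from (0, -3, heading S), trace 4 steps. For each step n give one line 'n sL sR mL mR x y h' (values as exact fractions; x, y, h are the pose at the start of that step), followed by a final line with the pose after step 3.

n=0: pose=(0,-3,S); sL=90/17, sR=18; mL=216/17, mR=-243/17; mL+mR=-27/17 → advance -1; mR−mL=-27 → turn -1·90°
n=1: pose=(0,-2,W); sL=45, sR=9; mL=-36, mR=-99/2; mL+mR=-171/2 → advance -1; mR−mL=-27/2 → turn -1·90°
n=2: pose=(1,-2,N); sL=18/5, sR=90/41; mL=-288/205, mR=-963/205; mL+mR=-1251/205 → advance -1; mR−mL=-135/41 → turn -1·90°
n=3: pose=(1,-3,E); sL=9/4, sR=5/2; mL=1/4, mR=-7/2; mL+mR=-13/4 → advance -1; mR−mL=-15/4 → turn -1·90°

0 90/17 18 216/17 -243/17 0 -3 S
1 45 9 -36 -99/2 0 -2 W
2 18/5 90/41 -288/205 -963/205 1 -2 N
3 9/4 5/2 1/4 -7/2 1 -3 E
final 0 -3 S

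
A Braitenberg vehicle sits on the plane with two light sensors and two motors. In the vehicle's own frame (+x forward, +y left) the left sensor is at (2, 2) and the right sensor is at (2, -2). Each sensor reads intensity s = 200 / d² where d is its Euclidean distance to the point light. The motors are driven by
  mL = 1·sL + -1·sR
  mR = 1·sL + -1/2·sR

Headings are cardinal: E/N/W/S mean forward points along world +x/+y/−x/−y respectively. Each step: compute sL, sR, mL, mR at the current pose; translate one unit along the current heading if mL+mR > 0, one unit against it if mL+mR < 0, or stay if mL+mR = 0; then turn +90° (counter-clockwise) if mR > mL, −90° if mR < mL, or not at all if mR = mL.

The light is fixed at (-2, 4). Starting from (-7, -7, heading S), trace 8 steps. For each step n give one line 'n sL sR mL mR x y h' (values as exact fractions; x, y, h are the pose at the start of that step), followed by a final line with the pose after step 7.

0 100/89 100/109 2000/9701 6450/9701 -7 -7 S
1 200/109 40/41 3840/4469 6020/4469 -7 -8 E
2 25/17 25/13 -100/221 225/442 -6 -8 N
3 40/41 200/117 -3520/4797 580/4797 -6 -7 W
4 20/17 100/97 240/1649 1090/1649 -5 -7 S
5 200/101 200/197 19200/19897 29300/19897 -5 -8 E
6 50/29 2 -8/29 21/29 -4 -8 N
7 40/37 200/97 -3520/3589 180/3589 -4 -7 W
final -3 -7 S

n=0: pose=(-7,-7,S); sL=100/89, sR=100/109; mL=2000/9701, mR=6450/9701; mL+mR=8450/9701 → advance +1; mR−mL=50/109 → turn +1·90°
n=1: pose=(-7,-8,E); sL=200/109, sR=40/41; mL=3840/4469, mR=6020/4469; mL+mR=9860/4469 → advance +1; mR−mL=20/41 → turn +1·90°
n=2: pose=(-6,-8,N); sL=25/17, sR=25/13; mL=-100/221, mR=225/442; mL+mR=25/442 → advance +1; mR−mL=25/26 → turn +1·90°
n=3: pose=(-6,-7,W); sL=40/41, sR=200/117; mL=-3520/4797, mR=580/4797; mL+mR=-980/1599 → advance -1; mR−mL=100/117 → turn +1·90°
n=4: pose=(-5,-7,S); sL=20/17, sR=100/97; mL=240/1649, mR=1090/1649; mL+mR=1330/1649 → advance +1; mR−mL=50/97 → turn +1·90°
n=5: pose=(-5,-8,E); sL=200/101, sR=200/197; mL=19200/19897, mR=29300/19897; mL+mR=48500/19897 → advance +1; mR−mL=100/197 → turn +1·90°
n=6: pose=(-4,-8,N); sL=50/29, sR=2; mL=-8/29, mR=21/29; mL+mR=13/29 → advance +1; mR−mL=1 → turn +1·90°
n=7: pose=(-4,-7,W); sL=40/37, sR=200/97; mL=-3520/3589, mR=180/3589; mL+mR=-3340/3589 → advance -1; mR−mL=100/97 → turn +1·90°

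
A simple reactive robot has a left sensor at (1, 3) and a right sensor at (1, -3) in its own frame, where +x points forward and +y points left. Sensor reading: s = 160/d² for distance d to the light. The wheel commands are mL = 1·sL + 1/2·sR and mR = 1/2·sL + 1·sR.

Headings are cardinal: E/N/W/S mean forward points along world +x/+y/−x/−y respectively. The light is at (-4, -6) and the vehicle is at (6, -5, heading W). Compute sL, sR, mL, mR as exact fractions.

32/17 160/97 4464/1649 4272/1649

left sensor world pos  = (5, -8); dL² = 85
right sensor world pos = (5, -2); dR² = 97
sL = 160/85 = 32/17
sR = 160/97 = 160/97
mL = 1·sL + 1/2·sR = 4464/1649
mR = 1/2·sL + 1·sR = 4272/1649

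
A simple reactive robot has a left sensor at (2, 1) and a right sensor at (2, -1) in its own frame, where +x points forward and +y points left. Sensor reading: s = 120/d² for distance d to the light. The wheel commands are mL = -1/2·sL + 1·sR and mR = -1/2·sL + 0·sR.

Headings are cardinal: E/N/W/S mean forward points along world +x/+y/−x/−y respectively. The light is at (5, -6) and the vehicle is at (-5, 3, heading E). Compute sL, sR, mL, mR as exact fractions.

left sensor world pos  = (-3, 4); dL² = 164
right sensor world pos = (-3, 2); dR² = 128
sL = 120/164 = 30/41
sR = 120/128 = 15/16
mL = -1/2·sL + 1·sR = 375/656
mR = -1/2·sL + 0·sR = -15/41

30/41 15/16 375/656 -15/41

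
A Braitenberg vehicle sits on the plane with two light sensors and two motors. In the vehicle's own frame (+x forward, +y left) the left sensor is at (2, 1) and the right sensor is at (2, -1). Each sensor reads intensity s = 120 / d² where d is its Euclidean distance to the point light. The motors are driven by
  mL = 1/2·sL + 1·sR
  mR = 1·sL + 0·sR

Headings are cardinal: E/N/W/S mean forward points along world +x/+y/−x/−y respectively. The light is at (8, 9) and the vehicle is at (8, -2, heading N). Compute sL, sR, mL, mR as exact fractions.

left sensor world pos  = (7, 0); dL² = 82
right sensor world pos = (9, 0); dR² = 82
sL = 120/82 = 60/41
sR = 120/82 = 60/41
mL = 1/2·sL + 1·sR = 90/41
mR = 1·sL + 0·sR = 60/41

60/41 60/41 90/41 60/41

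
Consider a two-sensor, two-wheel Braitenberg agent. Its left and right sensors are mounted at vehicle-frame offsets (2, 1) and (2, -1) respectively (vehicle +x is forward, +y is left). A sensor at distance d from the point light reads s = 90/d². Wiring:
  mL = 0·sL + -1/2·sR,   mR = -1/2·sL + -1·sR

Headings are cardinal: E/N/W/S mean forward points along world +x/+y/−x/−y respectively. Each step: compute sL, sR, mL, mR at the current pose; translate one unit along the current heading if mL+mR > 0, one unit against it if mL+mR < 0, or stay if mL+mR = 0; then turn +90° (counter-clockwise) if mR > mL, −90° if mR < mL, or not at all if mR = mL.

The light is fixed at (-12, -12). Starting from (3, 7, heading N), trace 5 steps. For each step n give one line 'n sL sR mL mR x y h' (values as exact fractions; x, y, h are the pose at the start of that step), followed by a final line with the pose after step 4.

0 90/637 90/697 -45/697 -88695/443989 3 7 N
1 9/65 45/289 -45/578 -8451/37570 3 6 E
2 90/481 18/85 -9/85 -12483/40885 2 6 S
3 5/26 45/272 -45/544 -925/3536 2 7 W
4 90/637 90/697 -45/697 -88695/443989 3 7 N
final 3 6 E

n=0: pose=(3,7,N); sL=90/637, sR=90/697; mL=-45/697, mR=-88695/443989; mL+mR=-117360/443989 → advance -1; mR−mL=-60030/443989 → turn -1·90°
n=1: pose=(3,6,E); sL=9/65, sR=45/289; mL=-45/578, mR=-8451/37570; mL+mR=-5688/18785 → advance -1; mR−mL=-2763/18785 → turn -1·90°
n=2: pose=(2,6,S); sL=90/481, sR=18/85; mL=-9/85, mR=-12483/40885; mL+mR=-16812/40885 → advance -1; mR−mL=-8154/40885 → turn -1·90°
n=3: pose=(2,7,W); sL=5/26, sR=45/272; mL=-45/544, mR=-925/3536; mL+mR=-2435/7072 → advance -1; mR−mL=-1265/7072 → turn -1·90°
n=4: pose=(3,7,N); sL=90/637, sR=90/697; mL=-45/697, mR=-88695/443989; mL+mR=-117360/443989 → advance -1; mR−mL=-60030/443989 → turn -1·90°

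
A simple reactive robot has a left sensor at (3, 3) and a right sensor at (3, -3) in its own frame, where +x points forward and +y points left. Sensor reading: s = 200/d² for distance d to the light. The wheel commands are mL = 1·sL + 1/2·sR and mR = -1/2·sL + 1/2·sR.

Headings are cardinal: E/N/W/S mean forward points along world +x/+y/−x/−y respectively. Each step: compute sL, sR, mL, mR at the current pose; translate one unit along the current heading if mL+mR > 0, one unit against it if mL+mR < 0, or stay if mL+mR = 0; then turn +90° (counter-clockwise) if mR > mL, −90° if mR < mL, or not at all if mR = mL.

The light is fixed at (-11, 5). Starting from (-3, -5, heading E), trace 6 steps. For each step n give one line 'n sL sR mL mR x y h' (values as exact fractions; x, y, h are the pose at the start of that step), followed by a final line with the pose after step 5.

n=0: pose=(-3,-5,E); sL=20/17, sR=20/29; mL=750/493, mR=-120/493; mL+mR=630/493 → advance +1; mR−mL=-30/17 → turn -1·90°
n=1: pose=(-2,-5,S); sL=200/313, sR=40/41; mL=14460/12833, mR=2160/12833; mL+mR=16620/12833 → advance +1; mR−mL=-300/313 → turn -1·90°
n=2: pose=(-2,-6,W); sL=25/29, sR=2; mL=54/29, mR=33/58; mL+mR=141/58 → advance +1; mR−mL=-75/58 → turn -1·90°
n=3: pose=(-3,-6,N); sL=200/89, sR=40/37; mL=9180/3293, mR=-1920/3293; mL+mR=7260/3293 → advance +1; mR−mL=-300/89 → turn -1·90°
n=4: pose=(-3,-5,E); sL=20/17, sR=20/29; mL=750/493, mR=-120/493; mL+mR=630/493 → advance +1; mR−mL=-30/17 → turn -1·90°
n=5: pose=(-2,-5,S); sL=200/313, sR=40/41; mL=14460/12833, mR=2160/12833; mL+mR=16620/12833 → advance +1; mR−mL=-300/313 → turn -1·90°

0 20/17 20/29 750/493 -120/493 -3 -5 E
1 200/313 40/41 14460/12833 2160/12833 -2 -5 S
2 25/29 2 54/29 33/58 -2 -6 W
3 200/89 40/37 9180/3293 -1920/3293 -3 -6 N
4 20/17 20/29 750/493 -120/493 -3 -5 E
5 200/313 40/41 14460/12833 2160/12833 -2 -5 S
final -2 -6 W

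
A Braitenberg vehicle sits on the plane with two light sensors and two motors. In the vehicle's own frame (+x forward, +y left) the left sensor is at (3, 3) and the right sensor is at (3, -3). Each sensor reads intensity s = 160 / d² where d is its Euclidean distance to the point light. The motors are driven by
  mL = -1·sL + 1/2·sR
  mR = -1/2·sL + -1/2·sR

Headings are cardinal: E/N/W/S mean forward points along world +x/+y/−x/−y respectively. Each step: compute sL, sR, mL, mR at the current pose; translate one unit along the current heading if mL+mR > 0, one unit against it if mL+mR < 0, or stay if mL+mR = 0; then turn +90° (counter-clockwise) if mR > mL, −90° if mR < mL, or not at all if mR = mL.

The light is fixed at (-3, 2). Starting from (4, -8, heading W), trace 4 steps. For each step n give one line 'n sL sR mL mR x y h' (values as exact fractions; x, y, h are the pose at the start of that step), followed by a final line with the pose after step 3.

n=0: pose=(4,-8,W); sL=32/37, sR=32/13; mL=176/481, mR=-800/481; mL+mR=-48/37 → advance -1; mR−mL=-976/481 → turn -1·90°
n=1: pose=(5,-8,N); sL=80/37, sR=16/17; mL=-1064/629, mR=-976/629; mL+mR=-120/37 → advance -1; mR−mL=88/629 → turn +1·90°
n=2: pose=(5,-9,W); sL=160/221, sR=160/89; mL=3440/19669, mR=-24800/19669; mL+mR=-240/221 → advance -1; mR−mL=-28240/19669 → turn -1·90°
n=3: pose=(6,-9,N); sL=8/5, sR=10/13; mL=-79/65, mR=-77/65; mL+mR=-12/5 → advance -1; mR−mL=2/65 → turn +1·90°

0 32/37 32/13 176/481 -800/481 4 -8 W
1 80/37 16/17 -1064/629 -976/629 5 -8 N
2 160/221 160/89 3440/19669 -24800/19669 5 -9 W
3 8/5 10/13 -79/65 -77/65 6 -9 N
final 6 -10 W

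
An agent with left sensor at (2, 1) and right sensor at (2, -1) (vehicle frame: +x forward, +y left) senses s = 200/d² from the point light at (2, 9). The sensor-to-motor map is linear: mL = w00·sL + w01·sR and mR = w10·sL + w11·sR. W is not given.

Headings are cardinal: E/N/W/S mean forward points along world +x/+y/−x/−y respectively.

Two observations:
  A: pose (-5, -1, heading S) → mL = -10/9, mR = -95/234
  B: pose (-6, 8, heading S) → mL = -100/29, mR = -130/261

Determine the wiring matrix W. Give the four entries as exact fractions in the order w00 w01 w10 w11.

-1 0 1/2 -1

obs A: pose=(-5,-1,S) → sL=10/9, sR=25/26, mL=-10/9, mR=-95/234
obs B: pose=(-6,8,S) → sL=100/29, sR=20/9, mL=-100/29, mR=-130/261
sensor matrix S = [[10/9, 25/26], [100/29, 20/9]]; det S = -25850/30537
solve [mL_A; mL_B] = S·[w00; w01] and [mR_A; mR_B] = S·[w10; w11]:
  w00 = -1, w01 = 0, w10 = 1/2, w11 = -1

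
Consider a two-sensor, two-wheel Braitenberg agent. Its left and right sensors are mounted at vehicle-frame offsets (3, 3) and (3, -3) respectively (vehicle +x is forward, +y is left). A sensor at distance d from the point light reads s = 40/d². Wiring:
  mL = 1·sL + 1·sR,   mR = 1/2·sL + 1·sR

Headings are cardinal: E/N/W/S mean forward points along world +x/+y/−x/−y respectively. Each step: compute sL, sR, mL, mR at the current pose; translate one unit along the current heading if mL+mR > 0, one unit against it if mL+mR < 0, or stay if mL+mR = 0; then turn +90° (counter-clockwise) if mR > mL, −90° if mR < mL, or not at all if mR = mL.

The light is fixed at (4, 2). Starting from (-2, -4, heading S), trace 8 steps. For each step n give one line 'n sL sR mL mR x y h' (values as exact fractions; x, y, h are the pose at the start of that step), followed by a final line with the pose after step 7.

0 4/9 20/81 56/81 38/81 -2 -4 S
1 40/181 40/97 11120/17557 9180/17557 -2 -5 W
2 10/29 5/4 185/116 165/116 -3 -5 N
3 8/5 40/97 976/485 588/485 -3 -4 E
4 4/9 20/81 56/81 38/81 -2 -4 S
5 40/181 40/97 11120/17557 9180/17557 -2 -5 W
6 10/29 5/4 185/116 165/116 -3 -5 N
7 8/5 40/97 976/485 588/485 -3 -4 E
final -2 -4 S

n=0: pose=(-2,-4,S); sL=4/9, sR=20/81; mL=56/81, mR=38/81; mL+mR=94/81 → advance +1; mR−mL=-2/9 → turn -1·90°
n=1: pose=(-2,-5,W); sL=40/181, sR=40/97; mL=11120/17557, mR=9180/17557; mL+mR=20300/17557 → advance +1; mR−mL=-20/181 → turn -1·90°
n=2: pose=(-3,-5,N); sL=10/29, sR=5/4; mL=185/116, mR=165/116; mL+mR=175/58 → advance +1; mR−mL=-5/29 → turn -1·90°
n=3: pose=(-3,-4,E); sL=8/5, sR=40/97; mL=976/485, mR=588/485; mL+mR=1564/485 → advance +1; mR−mL=-4/5 → turn -1·90°
n=4: pose=(-2,-4,S); sL=4/9, sR=20/81; mL=56/81, mR=38/81; mL+mR=94/81 → advance +1; mR−mL=-2/9 → turn -1·90°
n=5: pose=(-2,-5,W); sL=40/181, sR=40/97; mL=11120/17557, mR=9180/17557; mL+mR=20300/17557 → advance +1; mR−mL=-20/181 → turn -1·90°
n=6: pose=(-3,-5,N); sL=10/29, sR=5/4; mL=185/116, mR=165/116; mL+mR=175/58 → advance +1; mR−mL=-5/29 → turn -1·90°
n=7: pose=(-3,-4,E); sL=8/5, sR=40/97; mL=976/485, mR=588/485; mL+mR=1564/485 → advance +1; mR−mL=-4/5 → turn -1·90°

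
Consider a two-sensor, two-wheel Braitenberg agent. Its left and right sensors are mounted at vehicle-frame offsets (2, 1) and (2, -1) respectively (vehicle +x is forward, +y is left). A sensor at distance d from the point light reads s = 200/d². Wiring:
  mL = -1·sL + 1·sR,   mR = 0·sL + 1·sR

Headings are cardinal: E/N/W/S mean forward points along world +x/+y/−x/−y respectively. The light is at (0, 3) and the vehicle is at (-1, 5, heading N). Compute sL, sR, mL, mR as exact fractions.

left sensor world pos  = (-2, 7); dL² = 20
right sensor world pos = (0, 7); dR² = 16
sL = 200/20 = 10
sR = 200/16 = 25/2
mL = -1·sL + 1·sR = 5/2
mR = 0·sL + 1·sR = 25/2

10 25/2 5/2 25/2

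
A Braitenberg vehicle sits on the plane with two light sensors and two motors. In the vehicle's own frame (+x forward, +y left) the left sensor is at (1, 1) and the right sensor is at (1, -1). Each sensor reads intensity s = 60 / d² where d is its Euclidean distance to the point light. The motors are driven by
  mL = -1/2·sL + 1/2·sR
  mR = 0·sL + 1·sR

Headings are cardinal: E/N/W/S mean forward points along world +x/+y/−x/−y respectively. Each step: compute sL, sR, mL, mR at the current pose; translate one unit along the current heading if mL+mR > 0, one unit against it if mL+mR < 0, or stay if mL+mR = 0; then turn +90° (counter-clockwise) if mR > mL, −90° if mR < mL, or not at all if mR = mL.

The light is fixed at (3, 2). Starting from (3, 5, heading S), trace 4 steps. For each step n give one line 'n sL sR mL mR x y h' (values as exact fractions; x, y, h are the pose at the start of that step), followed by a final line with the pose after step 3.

n=0: pose=(3,5,S); sL=12, sR=12; mL=0, mR=12; mL+mR=12 → advance +1; mR−mL=12 → turn +1·90°
n=1: pose=(3,4,E); sL=6, sR=30; mL=12, mR=30; mL+mR=42 → advance +1; mR−mL=18 → turn +1·90°
n=2: pose=(4,4,N); sL=20/3, sR=60/13; mL=-40/39, mR=60/13; mL+mR=140/39 → advance +1; mR−mL=220/39 → turn +1·90°
n=3: pose=(4,5,W); sL=15, sR=15/4; mL=-45/8, mR=15/4; mL+mR=-15/8 → advance -1; mR−mL=75/8 → turn +1·90°

0 12 12 0 12 3 5 S
1 6 30 12 30 3 4 E
2 20/3 60/13 -40/39 60/13 4 4 N
3 15 15/4 -45/8 15/4 4 5 W
final 5 5 S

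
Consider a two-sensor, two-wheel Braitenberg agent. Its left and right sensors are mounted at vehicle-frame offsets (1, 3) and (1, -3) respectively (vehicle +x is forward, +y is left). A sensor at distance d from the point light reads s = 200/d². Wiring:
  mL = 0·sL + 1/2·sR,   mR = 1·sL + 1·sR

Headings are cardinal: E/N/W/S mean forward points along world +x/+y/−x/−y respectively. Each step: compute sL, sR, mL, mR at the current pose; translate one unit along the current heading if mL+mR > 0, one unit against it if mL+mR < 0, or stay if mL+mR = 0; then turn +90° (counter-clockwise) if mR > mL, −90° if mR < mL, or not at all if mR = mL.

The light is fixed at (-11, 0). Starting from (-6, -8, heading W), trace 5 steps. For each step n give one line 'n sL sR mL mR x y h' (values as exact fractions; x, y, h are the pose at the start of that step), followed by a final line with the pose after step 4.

0 200/137 200/41 100/41 35600/5617 -6 -8 W
1 20/13 100/41 50/41 2120/533 -7 -8 S
2 200/61 200/169 100/169 46000/10309 -7 -9 E
3 50/17 25/16 25/32 1225/272 -6 -9 N
4 200/137 200/41 100/41 35600/5617 -6 -8 W
final -7 -8 S

n=0: pose=(-6,-8,W); sL=200/137, sR=200/41; mL=100/41, mR=35600/5617; mL+mR=49300/5617 → advance +1; mR−mL=21900/5617 → turn +1·90°
n=1: pose=(-7,-8,S); sL=20/13, sR=100/41; mL=50/41, mR=2120/533; mL+mR=2770/533 → advance +1; mR−mL=1470/533 → turn +1·90°
n=2: pose=(-7,-9,E); sL=200/61, sR=200/169; mL=100/169, mR=46000/10309; mL+mR=52100/10309 → advance +1; mR−mL=39900/10309 → turn +1·90°
n=3: pose=(-6,-9,N); sL=50/17, sR=25/16; mL=25/32, mR=1225/272; mL+mR=2875/544 → advance +1; mR−mL=2025/544 → turn +1·90°
n=4: pose=(-6,-8,W); sL=200/137, sR=200/41; mL=100/41, mR=35600/5617; mL+mR=49300/5617 → advance +1; mR−mL=21900/5617 → turn +1·90°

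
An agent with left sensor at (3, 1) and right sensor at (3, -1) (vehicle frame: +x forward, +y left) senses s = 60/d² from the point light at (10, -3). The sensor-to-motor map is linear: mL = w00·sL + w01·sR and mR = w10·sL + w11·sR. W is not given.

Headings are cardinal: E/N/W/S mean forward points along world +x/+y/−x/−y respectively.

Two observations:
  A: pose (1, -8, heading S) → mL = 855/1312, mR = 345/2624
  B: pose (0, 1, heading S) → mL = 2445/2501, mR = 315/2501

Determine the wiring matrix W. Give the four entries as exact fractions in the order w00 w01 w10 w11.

1 1/2 -1/2 1

obs A: pose=(1,-8,S) → sL=15/32, sR=15/41, mL=855/1312, mR=345/2624
obs B: pose=(0,1,S) → sL=30/41, sR=30/61, mL=2445/2501, mR=315/2501
sensor matrix S = [[15/32, 15/41], [30/41, 30/61]]; det S = -60975/1640656
solve [mL_A; mL_B] = S·[w00; w01] and [mR_A; mR_B] = S·[w10; w11]:
  w00 = 1, w01 = 1/2, w10 = -1/2, w11 = 1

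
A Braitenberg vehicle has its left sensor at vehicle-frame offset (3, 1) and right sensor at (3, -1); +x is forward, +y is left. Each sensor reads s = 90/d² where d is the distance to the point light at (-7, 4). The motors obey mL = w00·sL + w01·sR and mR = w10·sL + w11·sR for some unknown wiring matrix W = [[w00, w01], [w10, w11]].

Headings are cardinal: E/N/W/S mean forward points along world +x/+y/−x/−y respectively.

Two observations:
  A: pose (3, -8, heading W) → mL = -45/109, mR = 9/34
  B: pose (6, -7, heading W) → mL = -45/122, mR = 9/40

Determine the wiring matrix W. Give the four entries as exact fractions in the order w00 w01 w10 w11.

-1 0 0 1/2

obs A: pose=(3,-8,W) → sL=45/109, sR=9/17, mL=-45/109, mR=9/34
obs B: pose=(6,-7,W) → sL=45/122, sR=9/20, mL=-45/122, mR=9/40
sensor matrix S = [[45/109, 9/17], [45/122, 9/20]]; det S = -4293/452132
solve [mL_A; mL_B] = S·[w00; w01] and [mR_A; mR_B] = S·[w10; w11]:
  w00 = -1, w01 = 0, w10 = 0, w11 = 1/2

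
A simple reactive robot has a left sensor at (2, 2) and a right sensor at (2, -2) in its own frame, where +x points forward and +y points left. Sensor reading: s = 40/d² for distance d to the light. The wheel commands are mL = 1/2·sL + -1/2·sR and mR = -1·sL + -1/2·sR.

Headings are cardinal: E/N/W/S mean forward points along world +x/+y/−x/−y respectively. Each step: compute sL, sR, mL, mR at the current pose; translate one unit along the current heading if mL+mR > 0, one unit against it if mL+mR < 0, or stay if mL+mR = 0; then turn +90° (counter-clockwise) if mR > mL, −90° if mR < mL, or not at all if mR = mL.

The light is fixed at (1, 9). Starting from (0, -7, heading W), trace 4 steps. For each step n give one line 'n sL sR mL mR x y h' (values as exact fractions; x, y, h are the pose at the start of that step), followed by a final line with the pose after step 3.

n=0: pose=(0,-7,W); sL=40/333, sR=8/41; mL=-512/13653, mR=-2972/13653; mL+mR=-3484/13653 → advance -1; mR−mL=-20/111 → turn -1·90°
n=1: pose=(1,-7,N); sL=1/5, sR=1/5; mL=0, mR=-3/10; mL+mR=-3/10 → advance -1; mR−mL=-3/10 → turn -1·90°
n=2: pose=(1,-8,E); sL=40/229, sR=8/73; mL=544/16717, mR=-3836/16717; mL+mR=-3292/16717 → advance -1; mR−mL=-60/229 → turn -1·90°
n=3: pose=(0,-8,S); sL=20/181, sR=4/37; mL=8/6697, mR=-1102/6697; mL+mR=-1094/6697 → advance -1; mR−mL=-30/181 → turn -1·90°

0 40/333 8/41 -512/13653 -2972/13653 0 -7 W
1 1/5 1/5 0 -3/10 1 -7 N
2 40/229 8/73 544/16717 -3836/16717 1 -8 E
3 20/181 4/37 8/6697 -1102/6697 0 -8 S
final 0 -7 W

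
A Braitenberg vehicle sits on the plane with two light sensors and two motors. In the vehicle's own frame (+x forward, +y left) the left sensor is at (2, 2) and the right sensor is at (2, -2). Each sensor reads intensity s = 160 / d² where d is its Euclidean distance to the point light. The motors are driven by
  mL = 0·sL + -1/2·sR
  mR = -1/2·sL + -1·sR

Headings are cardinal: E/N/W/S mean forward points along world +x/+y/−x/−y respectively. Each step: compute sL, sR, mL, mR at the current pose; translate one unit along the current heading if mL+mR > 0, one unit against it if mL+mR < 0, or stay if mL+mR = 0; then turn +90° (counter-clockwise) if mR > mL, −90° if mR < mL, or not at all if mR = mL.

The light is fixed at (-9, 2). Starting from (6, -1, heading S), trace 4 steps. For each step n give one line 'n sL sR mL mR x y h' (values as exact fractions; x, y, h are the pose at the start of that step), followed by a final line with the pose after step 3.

0 80/157 80/97 -40/97 -16440/15229 6 -1 S
1 32/37 160/169 -80/169 -8624/6253 6 0 W
2 40/49 40/81 -20/81 -3580/3969 7 0 N
3 32/65 160/349 -80/349 -15984/22685 7 -1 E
final 6 -1 S

n=0: pose=(6,-1,S); sL=80/157, sR=80/97; mL=-40/97, mR=-16440/15229; mL+mR=-22720/15229 → advance -1; mR−mL=-10160/15229 → turn -1·90°
n=1: pose=(6,0,W); sL=32/37, sR=160/169; mL=-80/169, mR=-8624/6253; mL+mR=-11584/6253 → advance -1; mR−mL=-5664/6253 → turn -1·90°
n=2: pose=(7,0,N); sL=40/49, sR=40/81; mL=-20/81, mR=-3580/3969; mL+mR=-1520/1323 → advance -1; mR−mL=-2600/3969 → turn -1·90°
n=3: pose=(7,-1,E); sL=32/65, sR=160/349; mL=-80/349, mR=-15984/22685; mL+mR=-21184/22685 → advance -1; mR−mL=-10784/22685 → turn -1·90°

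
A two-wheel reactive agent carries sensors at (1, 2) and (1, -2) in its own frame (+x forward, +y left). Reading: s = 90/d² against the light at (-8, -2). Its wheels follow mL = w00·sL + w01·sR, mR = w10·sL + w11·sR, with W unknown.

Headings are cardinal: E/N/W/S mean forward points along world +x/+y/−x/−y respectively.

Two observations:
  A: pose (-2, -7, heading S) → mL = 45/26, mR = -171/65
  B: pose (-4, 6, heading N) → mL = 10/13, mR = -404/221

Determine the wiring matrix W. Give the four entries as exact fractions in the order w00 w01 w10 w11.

obs A: pose=(-2,-7,S) → sL=9/10, sR=45/26, mL=45/26, mR=-171/65
obs B: pose=(-4,6,N) → sL=18/17, sR=10/13, mL=10/13, mR=-404/221
sensor matrix S = [[9/10, 45/26], [18/17, 10/13]]; det S = -252/221
solve [mL_A; mL_B] = S·[w00; w01] and [mR_A; mR_B] = S·[w10; w11]:
  w00 = 0, w01 = 1, w10 = -1, w11 = -1

0 1 -1 -1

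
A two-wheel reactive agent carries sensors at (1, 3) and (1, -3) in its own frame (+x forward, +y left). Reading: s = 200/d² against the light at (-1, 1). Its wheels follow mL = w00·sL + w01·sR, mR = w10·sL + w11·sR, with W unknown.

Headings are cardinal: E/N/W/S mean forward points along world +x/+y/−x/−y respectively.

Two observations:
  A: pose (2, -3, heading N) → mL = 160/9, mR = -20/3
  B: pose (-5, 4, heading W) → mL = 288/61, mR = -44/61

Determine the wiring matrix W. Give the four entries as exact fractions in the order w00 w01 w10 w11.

obs A: pose=(2,-3,N) → sL=200/9, sR=40/9, mL=160/9, mR=-20/3
obs B: pose=(-5,4,W) → sL=8, sR=200/61, mL=288/61, mR=-44/61
sensor matrix S = [[200/9, 40/9], [8, 200/61]]; det S = 20480/549
solve [mL_A; mL_B] = S·[w00; w01] and [mR_A; mR_B] = S·[w10; w11]:
  w00 = 1, w01 = -1, w10 = -1/2, w11 = 1

1 -1 -1/2 1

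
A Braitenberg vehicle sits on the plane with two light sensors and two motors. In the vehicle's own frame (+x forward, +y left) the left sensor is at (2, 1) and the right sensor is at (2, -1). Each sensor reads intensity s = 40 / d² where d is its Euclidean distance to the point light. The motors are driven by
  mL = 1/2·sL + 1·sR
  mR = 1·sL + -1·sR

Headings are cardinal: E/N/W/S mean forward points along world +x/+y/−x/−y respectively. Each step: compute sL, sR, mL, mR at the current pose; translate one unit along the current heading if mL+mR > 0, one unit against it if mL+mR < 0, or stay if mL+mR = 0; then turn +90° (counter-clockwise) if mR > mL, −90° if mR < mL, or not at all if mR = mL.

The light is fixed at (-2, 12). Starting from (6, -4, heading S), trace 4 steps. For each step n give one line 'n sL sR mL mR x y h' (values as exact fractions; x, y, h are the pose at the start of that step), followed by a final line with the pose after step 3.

0 8/81 40/373 4732/30213 -256/30213 6 -4 S
1 1/9 10/73 253/1314 -17/657 6 -5 W
2 40/261 40/289 16220/75429 1120/75429 5 -5 N
3 20/153 4/37 982/5661 128/5661 5 -4 E
final 6 -4 S

n=0: pose=(6,-4,S); sL=8/81, sR=40/373; mL=4732/30213, mR=-256/30213; mL+mR=4/27 → advance +1; mR−mL=-4988/30213 → turn -1·90°
n=1: pose=(6,-5,W); sL=1/9, sR=10/73; mL=253/1314, mR=-17/657; mL+mR=1/6 → advance +1; mR−mL=-287/1314 → turn -1·90°
n=2: pose=(5,-5,N); sL=40/261, sR=40/289; mL=16220/75429, mR=1120/75429; mL+mR=20/87 → advance +1; mR−mL=-15100/75429 → turn -1·90°
n=3: pose=(5,-4,E); sL=20/153, sR=4/37; mL=982/5661, mR=128/5661; mL+mR=10/51 → advance +1; mR−mL=-854/5661 → turn -1·90°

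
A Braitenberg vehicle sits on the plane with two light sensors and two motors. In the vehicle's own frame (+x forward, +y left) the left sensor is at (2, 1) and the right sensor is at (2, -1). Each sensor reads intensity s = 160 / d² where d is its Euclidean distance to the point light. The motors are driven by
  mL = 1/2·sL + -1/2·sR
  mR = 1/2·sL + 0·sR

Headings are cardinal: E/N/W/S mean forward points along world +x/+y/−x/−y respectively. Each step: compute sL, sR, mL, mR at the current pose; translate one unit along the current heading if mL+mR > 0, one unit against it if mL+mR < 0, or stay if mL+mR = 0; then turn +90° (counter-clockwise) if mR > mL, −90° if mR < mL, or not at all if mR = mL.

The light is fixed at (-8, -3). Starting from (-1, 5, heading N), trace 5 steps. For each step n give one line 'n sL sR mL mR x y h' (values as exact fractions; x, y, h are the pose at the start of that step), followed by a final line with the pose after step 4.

n=0: pose=(-1,5,N); sL=20/17, sR=40/41; mL=70/697, mR=10/17; mL+mR=480/697 → advance +1; mR−mL=20/41 → turn +1·90°
n=1: pose=(-1,6,W); sL=160/89, sR=32/25; mL=576/2225, mR=80/89; mL+mR=2576/2225 → advance +1; mR−mL=16/25 → turn +1·90°
n=2: pose=(-2,6,S); sL=80/49, sR=80/37; mL=-480/1813, mR=40/49; mL+mR=1000/1813 → advance +1; mR−mL=40/37 → turn +1·90°
n=3: pose=(-2,5,E); sL=32/29, sR=160/113; mL=-512/3277, mR=16/29; mL+mR=1296/3277 → advance +1; mR−mL=80/113 → turn +1·90°
n=4: pose=(-1,5,N); sL=20/17, sR=40/41; mL=70/697, mR=10/17; mL+mR=480/697 → advance +1; mR−mL=20/41 → turn +1·90°

0 20/17 40/41 70/697 10/17 -1 5 N
1 160/89 32/25 576/2225 80/89 -1 6 W
2 80/49 80/37 -480/1813 40/49 -2 6 S
3 32/29 160/113 -512/3277 16/29 -2 5 E
4 20/17 40/41 70/697 10/17 -1 5 N
final -1 6 W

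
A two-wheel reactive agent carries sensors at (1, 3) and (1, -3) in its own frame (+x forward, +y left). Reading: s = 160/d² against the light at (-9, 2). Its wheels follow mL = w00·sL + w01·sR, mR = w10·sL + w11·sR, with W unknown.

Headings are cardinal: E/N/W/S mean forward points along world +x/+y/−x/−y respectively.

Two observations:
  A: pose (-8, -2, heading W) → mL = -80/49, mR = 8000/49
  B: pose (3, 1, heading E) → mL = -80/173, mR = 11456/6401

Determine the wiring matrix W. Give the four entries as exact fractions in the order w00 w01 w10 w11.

-1/2 0 1 1

obs A: pose=(-8,-2,W) → sL=160/49, sR=160, mL=-80/49, mR=8000/49
obs B: pose=(3,1,E) → sL=160/173, sR=32/37, mL=-80/173, mR=11456/6401
sensor matrix S = [[160/49, 160], [160/173, 32/37]]; det S = -45527040/313649
solve [mL_A; mL_B] = S·[w00; w01] and [mR_A; mR_B] = S·[w10; w11]:
  w00 = -1/2, w01 = 0, w10 = 1, w11 = 1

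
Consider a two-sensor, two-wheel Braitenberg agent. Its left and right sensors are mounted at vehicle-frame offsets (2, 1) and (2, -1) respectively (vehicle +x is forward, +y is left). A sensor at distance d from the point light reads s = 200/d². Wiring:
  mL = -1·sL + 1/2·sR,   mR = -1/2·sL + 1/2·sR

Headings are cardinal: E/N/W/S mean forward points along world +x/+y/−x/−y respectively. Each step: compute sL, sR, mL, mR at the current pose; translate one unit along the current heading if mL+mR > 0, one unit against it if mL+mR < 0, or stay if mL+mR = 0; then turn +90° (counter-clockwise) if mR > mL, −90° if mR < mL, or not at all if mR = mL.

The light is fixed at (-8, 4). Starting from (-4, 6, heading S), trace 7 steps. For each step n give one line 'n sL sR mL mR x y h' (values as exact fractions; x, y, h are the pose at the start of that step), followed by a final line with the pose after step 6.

n=0: pose=(-4,6,S); sL=8, sR=200/9; mL=28/9, mR=64/9; mL+mR=92/9 → advance +1; mR−mL=4 → turn +1·90°
n=1: pose=(-4,5,E); sL=5, sR=50/9; mL=-20/9, mR=5/18; mL+mR=-35/18 → advance -1; mR−mL=5/2 → turn +1·90°
n=2: pose=(-5,5,N); sL=200/13, sR=8; mL=-148/13, mR=-48/13; mL+mR=-196/13 → advance -1; mR−mL=100/13 → turn +1·90°
n=3: pose=(-5,4,W); sL=100, sR=100; mL=-50, mR=0; mL+mR=-50 → advance -1; mR−mL=50 → turn +1·90°
n=4: pose=(-4,4,S); sL=200/29, sR=200/13; mL=300/377, mR=1600/377; mL+mR=1900/377 → advance +1; mR−mL=100/29 → turn +1·90°
n=5: pose=(-4,3,E); sL=50/9, sR=5; mL=-55/18, mR=-5/18; mL+mR=-10/3 → advance -1; mR−mL=25/9 → turn +1·90°
n=6: pose=(-5,3,N); sL=40, sR=200/17; mL=-580/17, mR=-240/17; mL+mR=-820/17 → advance -1; mR−mL=20 → turn +1·90°

0 8 200/9 28/9 64/9 -4 6 S
1 5 50/9 -20/9 5/18 -4 5 E
2 200/13 8 -148/13 -48/13 -5 5 N
3 100 100 -50 0 -5 4 W
4 200/29 200/13 300/377 1600/377 -4 4 S
5 50/9 5 -55/18 -5/18 -4 3 E
6 40 200/17 -580/17 -240/17 -5 3 N
final -5 2 W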